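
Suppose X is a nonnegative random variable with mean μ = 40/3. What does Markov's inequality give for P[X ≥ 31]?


μ = E[X] = 40/3, a = 31.
Markov: P[X ≥ 31] ≤ μ/a = (40/3)/31 = 40/93.
Numerically: ≈ 0.4301.
(Since a = 31 > μ = 13.3333, the bound 40/93 is < 1 and informative.)

P[X ≥ 31] ≤ 40/93 ≈ 0.4301.


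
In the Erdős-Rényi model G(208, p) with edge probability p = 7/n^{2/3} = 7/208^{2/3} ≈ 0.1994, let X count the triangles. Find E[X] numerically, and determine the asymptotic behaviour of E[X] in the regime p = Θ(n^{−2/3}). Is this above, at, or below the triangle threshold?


Number of potential triangles: C(208, 3) = 1478256.
Each occurs with probability p³ ≈ (0.1994)³ ≈ 7.9280695e-03.
By linearity: E[X] = C(208, 3)·p³ ≈ 1478256 · 7.9280695e-03 ≈ 11719.71635.
Since α = 2/3 < 1, p = c/n^{2/3} ≫ 1/n is above the triangle threshold p ~ 1/n. Asymptotically E[X] ~ (c³/6)·n^{3(1−α)} = (7³/6)·n^{1} → ∞; triangles are abundant w.h.p.

E[X] ≈ 11719.71635; in regime p = Θ(1/n^{2/3}) E[X] diverges (above the triangle threshold p ~ 1/n).


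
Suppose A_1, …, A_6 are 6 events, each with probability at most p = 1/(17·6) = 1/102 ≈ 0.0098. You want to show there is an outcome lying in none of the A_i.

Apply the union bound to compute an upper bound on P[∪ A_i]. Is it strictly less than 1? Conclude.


Union bound: P[∪_{i=1}^{6} A_i] ≤ Σ_i P[A_i] ≤ 6·p = 6·(1/102) = 1/17.
Numerically: 1/17 ≈ 0.0588.
Is 1/17 < 1? YES.
Since P[∪ A_i] ≤ 1/17 < 1, the complement has P[∩ A_i^c] ≥ 1 − 1/17 = 16/17 > 0, so some outcome avoids every A_i.

6·p = 1/17 ≈ 0.0588; existence CERTIFIED by the union bound.


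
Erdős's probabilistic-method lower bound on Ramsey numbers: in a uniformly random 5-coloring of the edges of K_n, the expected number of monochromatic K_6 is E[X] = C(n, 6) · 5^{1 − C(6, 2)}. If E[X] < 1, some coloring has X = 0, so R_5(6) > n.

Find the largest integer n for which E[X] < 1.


We need C(n, 6) · 5^{1 − 15} < 1, i.e. C(n, 6) < 5^{15 − 1} = 6103515625.
Check values of n near the boundary:
  n = 124: C(124, 6) = 4465475476; 4465475476 < 6103515625? YES
  n = 125: C(125, 6) = 4690625500; 4690625500 < 6103515625? YES
  n = 126: C(126, 6) = 4925156775; 4925156775 < 6103515625? YES
  n = 127: C(127, 6) = 5169379425; 5169379425 < 6103515625? YES
  n = 128: C(128, 6) = 5423611200; 5423611200 < 6103515625? YES
  n = 129: C(129, 6) = 5688177600; 5688177600 < 6103515625? YES
  n = 130: C(130, 6) = 5963412000; 5963412000 < 6103515625? YES
  n = 131: C(131, 6) = 6249655776; 6249655776 < 6103515625? NO
  n = 132: C(132, 6) = 6547258432; 6547258432 < 6103515625? NO
  n = 133: C(133, 6) = 6856577728; 6856577728 < 6103515625? NO
The largest n with C(n, 6) < 6103515625 is n = 130 (where E[X] = 47707296/48828125 ≈ 0.9770). Hence R_5(6) > 130, i.e. R_5(6) ≥ 131.

Largest n = 130; hence R_5(6) > 130.


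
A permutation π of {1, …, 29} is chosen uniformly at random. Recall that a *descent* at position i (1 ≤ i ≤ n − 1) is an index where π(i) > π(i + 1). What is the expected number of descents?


Write X = Σ X_I over i = 1, …, 28, with X_I the indicator of one descent.
There are 28 indicators.
For each fixed i, the pair (π(i), π(i+1)) is a uniformly random ordered pair of distinct values from {1, …, 29}; by symmetry P[π(i) > π(i+1)] = 1/2.
By linearity: E[X] = 28 · (1/2) = (29 − 1) · (1/2) = 14 ≈ 14.000000.

E[X] = 14 = 14.000000.


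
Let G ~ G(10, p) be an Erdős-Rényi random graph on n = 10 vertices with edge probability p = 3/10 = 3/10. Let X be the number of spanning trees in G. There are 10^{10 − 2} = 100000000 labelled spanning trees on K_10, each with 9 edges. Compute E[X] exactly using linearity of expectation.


K_10 has 10^{10 − 2} = 100000000 labelled spanning trees.
For each such spanning tree H, let X_H = 1 if all 9 edges of H are present in G. Then P[X_H = 1] = p^{9} = (3/10)^{9} = 19683/1000000000.
By linearity of expectation: E[X] = Σ_H E[X_H] = 100000000 · p^{9} = 100000000 · 19683/1000000000 = 19683/10.
Numerically: E[X] ≈ 1968.3.

E[X] = 100000000 · (3/10)^{9} = 19683/10 ≈ 1968.3.


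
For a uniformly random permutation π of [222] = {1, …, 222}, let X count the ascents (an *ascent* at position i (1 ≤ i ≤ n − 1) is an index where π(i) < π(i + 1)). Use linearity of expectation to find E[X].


Write X = Σ X_I over i = 1, …, 221, with X_I the indicator of one ascent.
There are 221 indicators.
For each fixed i, the pair (π(i), π(i+1)) is a uniformly random ordered pair of distinct values from {1, …, 222}; by symmetry P[π(i) < π(i+1)] = 1/2.
By linearity: E[X] = 221 · (1/2) = (222 − 1) · (1/2) = 221/2 ≈ 110.50000.

E[X] = 221/2 = 110.50000.


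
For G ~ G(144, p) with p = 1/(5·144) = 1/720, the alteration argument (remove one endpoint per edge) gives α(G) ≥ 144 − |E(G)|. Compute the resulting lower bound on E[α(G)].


E[|E(G)|] = C(144, 2)·p = 10296 · (1/720) = 143/10.
E[α(G)] ≥ n − E[|E(G)|] = 144 − 143/10 = 1297/10.
Numerically: ≈ 129.700000.
(This is only a lower bound; the true E[α(G)] may be larger.)

E[α(G)] ≥ 1297/10 ≈ 129.700000.


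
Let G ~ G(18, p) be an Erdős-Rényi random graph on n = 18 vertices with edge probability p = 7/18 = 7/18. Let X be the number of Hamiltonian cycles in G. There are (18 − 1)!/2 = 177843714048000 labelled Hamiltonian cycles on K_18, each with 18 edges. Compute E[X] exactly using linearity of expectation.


K_18 has (18 − 1)!/2 = 177843714048000 labelled Hamiltonian cycles.
For each such Hamiltonian cycle H, let X_H = 1 if all 18 edges of H are present in G. Then P[X_H = 1] = p^{18} = (7/18)^{18} = 1628413597910449/39346408075296537575424.
By linearity of expectation: E[X] = Σ_H E[X_H] = 177843714048000 · p^{18} = 177843714048000 · 1628413597910449/39346408075296537575424 = 24246874921186846803875/3294258113514384.
Numerically: E[X] ≈ 7.3603e+06.

E[X] = 177843714048000 · (7/18)^{18} = 24246874921186846803875/3294258113514384 ≈ 7.3603e+06.


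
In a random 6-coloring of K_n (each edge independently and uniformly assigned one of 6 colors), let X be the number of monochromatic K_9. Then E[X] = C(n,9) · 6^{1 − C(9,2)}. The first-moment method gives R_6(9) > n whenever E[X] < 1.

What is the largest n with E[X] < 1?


We need C(n, 9) · 6^{1 − 36} < 1, i.e. C(n, 9) < 6^{36 − 1} = 1719070799748422591028658176.
Check values of n near the boundary:
  n = 4406: C(4406, 9) = 1710356485221788389505285700; 1710356485221788389505285700 < 1719070799748422591028658176? YES
  n = 4407: C(4407, 9) = 1713856532599459170657070050; 1713856532599459170657070050 < 1719070799748422591028658176? YES
  n = 4408: C(4408, 9) = 1717362945146264156457459600; 1717362945146264156457459600 < 1719070799748422591028658176? YES
  n = 4409: C(4409, 9) = 1720875732988608787686577131; 1720875732988608787686577131 < 1719070799748422591028658176? NO
The largest n with C(n, 9) < 1719070799748422591028658176 is n = 4408 (where E[X] = 35778394690547169926197075/35813974994758803979763712 ≈ 0.999007). Hence R_6(9) > 4408, i.e. R_6(9) ≥ 4409.

Largest n = 4408; hence R_6(9) > 4408.


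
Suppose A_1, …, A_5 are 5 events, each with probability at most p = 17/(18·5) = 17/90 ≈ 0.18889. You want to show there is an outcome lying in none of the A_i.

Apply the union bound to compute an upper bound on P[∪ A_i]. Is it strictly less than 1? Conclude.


Union bound: P[∪_{i=1}^{5} A_i] ≤ Σ_i P[A_i] ≤ 5·p = 5·(17/90) = 17/18.
Numerically: 17/18 ≈ 0.94444.
Is 17/18 < 1? YES.
Since P[∪ A_i] ≤ 17/18 < 1, the complement has P[∩ A_i^c] ≥ 1 − 17/18 = 1/18 > 0, so some outcome avoids every A_i.

5·p = 17/18 ≈ 0.94444; existence CERTIFIED by the union bound.


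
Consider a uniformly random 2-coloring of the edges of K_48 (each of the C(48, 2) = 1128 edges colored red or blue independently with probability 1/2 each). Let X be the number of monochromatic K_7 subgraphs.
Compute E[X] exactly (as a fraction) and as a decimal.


Let X = Σ_S X_S over the C(48, 7) = 73629072 subsets S of size 7, where X_S = 1 if the K_7 on S is monochromatic.
For a fixed S, the K_7 on S has C(7, 2) = 21 edges. P[all 21 edges red] = (1/2)^21, and likewise for blue, so P[monochromatic] = 2·(1/2)^21 = 2^{1 − 21} = 1/1048576.
Summing: E[X] = C(48, 7) · 2^{1 − 21} = 73629072 · 1/1048576 = 4601817/65536.
Numerically: E[X] ≈ 70.2182.

E[X] = C(48,7)·2^(1−C(7,2)) = 4601817/65536 ≈ 70.2182.


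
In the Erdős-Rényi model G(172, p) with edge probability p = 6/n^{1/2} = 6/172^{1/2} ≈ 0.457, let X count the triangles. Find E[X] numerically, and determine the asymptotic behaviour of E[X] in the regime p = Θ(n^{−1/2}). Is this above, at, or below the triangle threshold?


Number of potential triangles: C(172, 3) = 833340.
Each occurs with probability p³ ≈ (0.457)³ ≈ 9.57549e-02.
By linearity: E[X] = C(172, 3)·p³ ≈ 833340 · 9.57549e-02 ≈ 79796.402.
Since α = 1/2 < 1, p = c/n^{1/2} ≫ 1/n is above the triangle threshold p ~ 1/n. Asymptotically E[X] ~ (c³/6)·n^{3(1−α)} = (6³/6)·n^{1.5} → ∞; triangles are abundant w.h.p.

E[X] ≈ 79796.402; in regime p = Θ(1/n^{1/2}) E[X] diverges (above the triangle threshold p ~ 1/n).


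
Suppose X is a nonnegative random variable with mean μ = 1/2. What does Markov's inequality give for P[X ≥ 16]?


μ = E[X] = 1/2, a = 16.
Markov: P[X ≥ 16] ≤ μ/a = (1/2)/16 = 1/32.
Numerically: ≈ 0.0312.
(Since a = 16 > μ = 0.5000, the bound 1/32 is < 1 and informative.)

P[X ≥ 16] ≤ 1/32 ≈ 0.0312.


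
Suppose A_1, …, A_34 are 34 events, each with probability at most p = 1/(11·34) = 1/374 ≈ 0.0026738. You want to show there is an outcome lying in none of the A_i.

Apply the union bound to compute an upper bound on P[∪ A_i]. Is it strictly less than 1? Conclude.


Union bound: P[∪_{i=1}^{34} A_i] ≤ Σ_i P[A_i] ≤ 34·p = 34·(1/374) = 1/11.
Numerically: 1/11 ≈ 0.0909091.
Is 1/11 < 1? YES.
Since P[∪ A_i] ≤ 1/11 < 1, the complement has P[∩ A_i^c] ≥ 1 − 1/11 = 10/11 > 0, so some outcome avoids every A_i.

34·p = 1/11 ≈ 0.0909091; existence CERTIFIED by the union bound.


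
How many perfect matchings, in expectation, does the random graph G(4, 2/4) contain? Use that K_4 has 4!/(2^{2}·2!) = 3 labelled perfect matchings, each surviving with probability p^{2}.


K_4 has 4!/(2^{2}·2!) = 3 labelled perfect matchings.
For each such perfect matching H, let X_H = 1 if all 2 edges of H are present in G. Then P[X_H = 1] = p^{2} = (1/2)^{2} = 1/4.
By linearity: E[X] = Σ_H E[X_H] = 3 · p^{2} = 3 · 1/4 = 3/4.
Numerically: E[X] ≈ 0.75.

E[X] = 3 · (1/2)^{2} = 3/4 ≈ 0.75.


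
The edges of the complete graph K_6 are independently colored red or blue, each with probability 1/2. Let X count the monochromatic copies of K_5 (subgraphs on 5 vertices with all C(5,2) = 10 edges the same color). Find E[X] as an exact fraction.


Let X = Σ_S X_S over the C(6, 5) = 6 subsets S of size 5, where X_S = 1 if the K_5 on S is monochromatic.
For a fixed S, the K_5 on S has C(5, 2) = 10 edges. P[all 10 edges red] = (1/2)^10, and likewise for blue, so P[monochromatic] = 2·(1/2)^10 = 2^{1 − 10} = 1/512.
Summing: E[X] = C(6, 5) · 2^{1 − 10} = 6 · 1/512 = 3/256.
Numerically: E[X] ≈ 0.0117.

E[X] = C(6,5)·2^(1−C(5,2)) = 3/256 ≈ 0.0117.


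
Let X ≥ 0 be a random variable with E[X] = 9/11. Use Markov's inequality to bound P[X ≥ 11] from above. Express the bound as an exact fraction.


μ = E[X] = 9/11, a = 11.
Markov: P[X ≥ 11] ≤ μ/a = (9/11)/11 = 9/121.
Numerically: ≈ 0.074.
(Since a = 11 > μ = 0.818, the bound 9/121 is < 1 and informative.)

P[X ≥ 11] ≤ 9/121 ≈ 0.074.


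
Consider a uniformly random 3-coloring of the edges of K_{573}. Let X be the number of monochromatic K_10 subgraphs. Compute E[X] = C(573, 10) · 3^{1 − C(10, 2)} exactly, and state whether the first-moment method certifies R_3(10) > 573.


E[X] = C(573, 10) · 3^{1 − 45} = 971597135635805762226 · 3^{−44} = 971597135635805762226/984770902183611232881.
As a reduced fraction: E[X] = 35985079097622435638/36472996377170786403 ≈ 0.98662.
Is E[X] < 1? YES.
Since E[X] < 1, there exists a 3-coloring of K_{573} with no monochromatic K_10; hence R_3(10) > 573.

E[X] = 35985079097622435638/36472996377170786403 ≈ 0.98662; E[X] < 1, so R_3(10) > 573.


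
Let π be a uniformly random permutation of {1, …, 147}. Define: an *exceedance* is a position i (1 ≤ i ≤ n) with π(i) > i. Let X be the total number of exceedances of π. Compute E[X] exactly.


Write X = Σ_{i=1}^{147} X_i, where X_i = 1_{π(i) > i}.
For each fixed i, π(i) is uniform over {1, …, 147} (marginal of a uniform permutation), so P[π(i) > i] = (n − i)/n. Summing: Σ_{i=1}^{147} (n − i)/n = (0 + 1 + … + 146)/147 = 147(147 − 1)/(2·147) = (147 − 1)/2.
Hence E[X] = Σ_{i=1}^{147} (147 − i)/147 = 73 ≈ 73.0000.

E[X] = 73 = 73.0000.


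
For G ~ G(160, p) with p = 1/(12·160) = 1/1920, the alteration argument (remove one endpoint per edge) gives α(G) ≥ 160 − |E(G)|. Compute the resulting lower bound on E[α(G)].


E[|E(G)|] = C(160, 2)·p = 12720 · (1/1920) = 53/8.
E[α(G)] ≥ n − E[|E(G)|] = 160 − 53/8 = 1227/8.
Numerically: ≈ 153.375.
(This is only a lower bound; the true E[α(G)] may be larger.)

E[α(G)] ≥ 1227/8 ≈ 153.375.


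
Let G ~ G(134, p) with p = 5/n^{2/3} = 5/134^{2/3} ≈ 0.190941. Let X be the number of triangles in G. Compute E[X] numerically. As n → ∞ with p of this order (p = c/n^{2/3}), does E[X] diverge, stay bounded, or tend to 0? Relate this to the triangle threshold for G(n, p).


Number of potential triangles: C(134, 3) = 392084.
Each occurs with probability p³ ≈ (0.190941)³ ≈ 6.96146135e-03.
By linearity: E[X] = C(134, 3)·p³ ≈ 392084 · 6.96146135e-03 ≈ 2729.477612.
Since α = 2/3 < 1, p = c/n^{2/3} ≫ 1/n is above the triangle threshold p ~ 1/n. Asymptotically E[X] ~ (c³/6)·n^{3(1−α)} = (5³/6)·n^{1} → ∞; triangles are abundant w.h.p.

E[X] ≈ 2729.477612; in regime p = Θ(1/n^{2/3}) E[X] diverges (above the triangle threshold p ~ 1/n).


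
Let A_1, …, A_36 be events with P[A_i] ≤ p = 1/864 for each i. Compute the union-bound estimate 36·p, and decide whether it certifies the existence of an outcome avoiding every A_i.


Union bound: P[∪_{i=1}^{36} A_i] ≤ Σ_i P[A_i] ≤ 36·p = 36·(1/864) = 1/24.
Numerically: 1/24 ≈ 0.041667.
Is 1/24 < 1? YES.
Since P[∪ A_i] ≤ 1/24 < 1, the complement has P[∩ A_i^c] ≥ 1 − 1/24 = 23/24 > 0, so some outcome avoids every A_i.

36·p = 1/24 ≈ 0.041667; existence CERTIFIED by the union bound.


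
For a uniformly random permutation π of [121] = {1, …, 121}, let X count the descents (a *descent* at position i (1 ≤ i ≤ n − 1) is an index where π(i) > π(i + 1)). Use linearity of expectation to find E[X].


Write X = Σ X_I over i = 1, …, 120, with X_I the indicator of one descent.
There are 120 indicators.
For each fixed i, the pair (π(i), π(i+1)) is a uniformly random ordered pair of distinct values from {1, …, 121}; by symmetry P[π(i) > π(i+1)] = 1/2.
By linearity: E[X] = 120 · (1/2) = (121 − 1) · (1/2) = 60 ≈ 60.000.

E[X] = 60 = 60.000.


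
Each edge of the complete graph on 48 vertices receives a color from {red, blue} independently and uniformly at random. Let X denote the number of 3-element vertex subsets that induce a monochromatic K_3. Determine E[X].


Let X = Σ_S X_S over the C(48, 3) = 17296 subsets S of size 3, where X_S = 1 if the K_3 on S is monochromatic.
For a fixed S, the K_3 on S has C(3, 2) = 3 edges. P[all 3 edges red] = (1/2)^3, and likewise for blue, so P[monochromatic] = 2·(1/2)^3 = 2^{1 − 3} = 1/4.
Summing: E[X] = C(48, 3) · 2^{1 − 3} = 17296 · 1/4 = 4324.
Numerically: E[X] ≈ 4324.0000.

E[X] = C(48,3)·2^(1−C(3,2)) = 4324 ≈ 4324.0000.


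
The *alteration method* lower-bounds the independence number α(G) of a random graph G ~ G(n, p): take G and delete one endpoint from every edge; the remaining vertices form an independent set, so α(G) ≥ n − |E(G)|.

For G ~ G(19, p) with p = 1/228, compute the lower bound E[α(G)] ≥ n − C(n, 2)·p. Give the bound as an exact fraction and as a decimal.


E[|E(G)|] = C(19, 2)·p = 171 · (1/228) = 3/4.
E[α(G)] ≥ n − E[|E(G)|] = 19 − 3/4 = 73/4.
Numerically: ≈ 18.2500.
(This is only a lower bound; the true E[α(G)] may be larger.)

E[α(G)] ≥ 73/4 ≈ 18.2500.


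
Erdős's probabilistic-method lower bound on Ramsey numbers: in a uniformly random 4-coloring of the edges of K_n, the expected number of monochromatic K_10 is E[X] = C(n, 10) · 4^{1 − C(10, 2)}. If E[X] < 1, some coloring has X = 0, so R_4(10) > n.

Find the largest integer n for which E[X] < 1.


We need C(n, 10) · 4^{1 − 45} < 1, i.e. C(n, 10) < 4^{45 − 1} = 309485009821345068724781056.
Check values of n near the boundary:
  n = 2021: C(2021, 10) = 306347841644770462864800616; 306347841644770462864800616 < 309485009821345068724781056? YES
  n = 2022: C(2022, 10) = 307870445231474093395937796; 307870445231474093395937796 < 309485009821345068724781056? YES
  n = 2023: C(2023, 10) = 309399856285778485315440716; 309399856285778485315440716 < 309485009821345068724781056? YES
  n = 2024: C(2024, 10) = 310936101848269937576192656; 310936101848269937576192656 < 309485009821345068724781056? NO
  n = 2025: C(2025, 10) = 312479209053472269772600560; 312479209053472269772600560 < 309485009821345068724781056? NO
  n = 2026: C(2026, 10) = 314029205130126398094885285; 314029205130126398094885285 < 309485009821345068724781056? NO
The largest n with C(n, 10) < 309485009821345068724781056 is n = 2023 (where E[X] = 77349964071444621328860179/77371252455336267181195264 ≈ 0.9997). Hence R_4(10) > 2023, i.e. R_4(10) ≥ 2024.

Largest n = 2023; hence R_4(10) > 2023.


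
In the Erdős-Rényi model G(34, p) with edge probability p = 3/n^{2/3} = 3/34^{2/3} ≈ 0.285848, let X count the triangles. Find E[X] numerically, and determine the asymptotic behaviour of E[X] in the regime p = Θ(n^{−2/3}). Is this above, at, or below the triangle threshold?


Number of potential triangles: C(34, 3) = 5984.
Each occurs with probability p³ ≈ (0.285848)³ ≈ 2.33564014e-02.
By linearity: E[X] = C(34, 3)·p³ ≈ 5984 · 2.33564014e-02 ≈ 139.764706.
Since α = 2/3 < 1, p = c/n^{2/3} ≫ 1/n is above the triangle threshold p ~ 1/n. Asymptotically E[X] ~ (c³/6)·n^{3(1−α)} = (3³/6)·n^{1} → ∞; triangles are abundant w.h.p.

E[X] ≈ 139.764706; in regime p = Θ(1/n^{2/3}) E[X] diverges (above the triangle threshold p ~ 1/n).


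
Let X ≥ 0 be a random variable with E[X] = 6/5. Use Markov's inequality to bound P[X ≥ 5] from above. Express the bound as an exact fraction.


μ = E[X] = 6/5, a = 5.
Markov: P[X ≥ 5] ≤ μ/a = (6/5)/5 = 6/25.
Numerically: ≈ 0.2400.
(Since a = 5 > μ = 1.2000, the bound 6/25 is < 1 and informative.)

P[X ≥ 5] ≤ 6/25 ≈ 0.2400.


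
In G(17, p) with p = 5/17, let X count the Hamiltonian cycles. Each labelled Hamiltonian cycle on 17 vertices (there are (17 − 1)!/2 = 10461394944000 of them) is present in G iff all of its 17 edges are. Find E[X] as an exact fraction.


K_17 has (17 − 1)!/2 = 10461394944000 labelled Hamiltonian cycles.
For each such Hamiltonian cycle H, let X_H = 1 if all 17 edges of H are present in G. Then P[X_H = 1] = p^{17} = (5/17)^{17} = 762939453125/827240261886336764177.
By linearity of expectation: E[X] = Σ_H E[X_H] = 10461394944000 · p^{17} = 10461394944000 · 762939453125/827240261886336764177 = 7981410937500000000000000/827240261886336764177.
Numerically: E[X] ≈ 9648.24.

E[X] = 10461394944000 · (5/17)^{17} = 7981410937500000000000000/827240261886336764177 ≈ 9648.24.


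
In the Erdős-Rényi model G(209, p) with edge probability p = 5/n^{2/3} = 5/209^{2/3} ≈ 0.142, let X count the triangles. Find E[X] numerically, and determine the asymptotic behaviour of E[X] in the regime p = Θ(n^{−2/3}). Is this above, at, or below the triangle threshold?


Number of potential triangles: C(209, 3) = 1499784.
Each occurs with probability p³ ≈ (0.142)³ ≈ 2.861656e-03.
By linearity: E[X] = C(209, 3)·p³ ≈ 1499784 · 2.861656e-03 ≈ 4291.8660.
Since α = 2/3 < 1, p = c/n^{2/3} ≫ 1/n is above the triangle threshold p ~ 1/n. Asymptotically E[X] ~ (c³/6)·n^{3(1−α)} = (5³/6)·n^{1} → ∞; triangles are abundant w.h.p.

E[X] ≈ 4291.8660; in regime p = Θ(1/n^{2/3}) E[X] diverges (above the triangle threshold p ~ 1/n).


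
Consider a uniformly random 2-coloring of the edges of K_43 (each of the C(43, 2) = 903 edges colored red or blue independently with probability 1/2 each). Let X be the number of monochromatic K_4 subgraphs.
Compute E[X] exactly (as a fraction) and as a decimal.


Let X = Σ_S X_S over the C(43, 4) = 123410 subsets S of size 4, where X_S = 1 if the K_4 on S is monochromatic.
For a fixed S, the K_4 on S has C(4, 2) = 6 edges. P[all 6 edges red] = (1/2)^6, and likewise for blue, so P[monochromatic] = 2·(1/2)^6 = 2^{1 − 6} = 1/32.
By linearity: E[X] = C(43, 4) · 2^{1 − 6} = 123410 · 1/32 = 61705/16.
Numerically: E[X] ≈ 3856.5625.

E[X] = C(43,4)·2^(1−C(4,2)) = 61705/16 ≈ 3856.5625.


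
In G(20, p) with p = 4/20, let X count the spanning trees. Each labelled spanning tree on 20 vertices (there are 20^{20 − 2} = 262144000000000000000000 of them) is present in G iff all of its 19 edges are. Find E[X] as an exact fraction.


K_20 has 20^{20 − 2} = 262144000000000000000000 labelled spanning trees.
For each such spanning tree H, let X_H = 1 if all 19 edges of H are present in G. Then P[X_H = 1] = p^{19} = (1/5)^{19} = 1/19073486328125.
Summing the indicators: E[X] = Σ_H E[X_H] = 262144000000000000000000 · p^{19} = 262144000000000000000000 · 1/19073486328125 = 68719476736/5.
Numerically: E[X] ≈ 1.37439e+10.

E[X] = 262144000000000000000000 · (1/5)^{19} = 68719476736/5 ≈ 1.37439e+10.


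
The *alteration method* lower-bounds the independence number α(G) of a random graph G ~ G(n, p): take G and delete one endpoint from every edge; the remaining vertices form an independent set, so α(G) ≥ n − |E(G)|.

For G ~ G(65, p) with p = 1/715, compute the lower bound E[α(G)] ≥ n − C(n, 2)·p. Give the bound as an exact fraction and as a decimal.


E[|E(G)|] = C(65, 2)·p = 2080 · (1/715) = 32/11.
E[α(G)] ≥ n − E[|E(G)|] = 65 − 32/11 = 683/11.
Numerically: ≈ 62.091.
(This is only a lower bound; the true E[α(G)] may be larger.)

E[α(G)] ≥ 683/11 ≈ 62.091.


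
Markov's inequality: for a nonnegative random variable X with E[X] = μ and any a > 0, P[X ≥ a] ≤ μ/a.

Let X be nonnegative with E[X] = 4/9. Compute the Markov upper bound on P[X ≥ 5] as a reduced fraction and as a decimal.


μ = E[X] = 4/9, a = 5.
Markov: P[X ≥ 5] ≤ μ/a = (4/9)/5 = 4/45.
Numerically: ≈ 0.088889.
(Since a = 5 > μ = 0.444444, the bound 4/45 is < 1 and informative.)

P[X ≥ 5] ≤ 4/45 ≈ 0.088889.


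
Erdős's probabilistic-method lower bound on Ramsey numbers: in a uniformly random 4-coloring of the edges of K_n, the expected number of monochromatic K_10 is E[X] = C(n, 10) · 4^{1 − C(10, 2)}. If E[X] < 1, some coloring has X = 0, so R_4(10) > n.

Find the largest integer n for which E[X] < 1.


We need C(n, 10) · 4^{1 − 45} < 1, i.e. C(n, 10) < 4^{45 − 1} = 309485009821345068724781056.
Check values of n near the boundary:
  n = 2017: C(2017, 10) = 300324964434452596180990448; 300324964434452596180990448 < 309485009821345068724781056? YES
  n = 2018: C(2018, 10) = 301820606687612220663963508; 301820606687612220663963508 < 309485009821345068724781056? YES
  n = 2019: C(2019, 10) = 303322949179835278009229628; 303322949179835278009229628 < 309485009821345068724781056? YES
  n = 2020: C(2020, 10) = 304832018578739931133653656; 304832018578739931133653656 < 309485009821345068724781056? YES
  n = 2021: C(2021, 10) = 306347841644770462864800616; 306347841644770462864800616 < 309485009821345068724781056? YES
  n = 2022: C(2022, 10) = 307870445231474093395937796; 307870445231474093395937796 < 309485009821345068724781056? YES
  n = 2023: C(2023, 10) = 309399856285778485315440716; 309399856285778485315440716 < 309485009821345068724781056? YES
  n = 2024: C(2024, 10) = 310936101848269937576192656; 310936101848269937576192656 < 309485009821345068724781056? NO
  n = 2025: C(2025, 10) = 312479209053472269772600560; 312479209053472269772600560 < 309485009821345068724781056? NO
The largest n with C(n, 10) < 309485009821345068724781056 is n = 2023 (where E[X] = 77349964071444621328860179/77371252455336267181195264 ≈ 1.000). Hence R_4(10) > 2023, i.e. R_4(10) ≥ 2024.

Largest n = 2023; hence R_4(10) > 2023.


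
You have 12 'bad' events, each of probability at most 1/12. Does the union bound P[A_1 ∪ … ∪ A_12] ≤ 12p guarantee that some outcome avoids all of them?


Union bound: P[∪_{i=1}^{12} A_i] ≤ Σ_i P[A_i] ≤ 12·p = 12·(1/12) = 1.
Numerically: 1 ≈ 1.0000000.
Is 1 < 1? NO.
Since the bound 1 is ≥ 1, the union bound is uninformative here; it does NOT by itself certify existence.

12·p = 1 ≈ 1.0000000; existence NOT certified by the union bound.


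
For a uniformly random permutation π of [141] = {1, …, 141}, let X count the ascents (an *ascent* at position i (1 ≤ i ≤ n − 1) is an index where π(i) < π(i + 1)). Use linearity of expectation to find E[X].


Write X = Σ X_I over i = 1, …, 140, with X_I the indicator of one ascent.
There are 140 indicators.
For each fixed i, the pair (π(i), π(i+1)) is a uniformly random ordered pair of distinct values from {1, …, 141}; by symmetry P[π(i) < π(i+1)] = 1/2.
By linearity: E[X] = 140 · (1/2) = (141 − 1) · (1/2) = 70 ≈ 70.000.

E[X] = 70 = 70.000.


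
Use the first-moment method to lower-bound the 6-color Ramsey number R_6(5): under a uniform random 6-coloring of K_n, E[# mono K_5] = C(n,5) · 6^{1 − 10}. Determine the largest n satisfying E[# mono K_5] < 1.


We need C(n, 5) · 6^{1 − 10} < 1, i.e. C(n, 5) < 6^{10 − 1} = 10077696.
Check values of n near the boundary:
  n = 66: C(66, 5) = 8936928; 8936928 < 10077696? YES
  n = 67: C(67, 5) = 9657648; 9657648 < 10077696? YES
  n = 68: C(68, 5) = 10424128; 10424128 < 10077696? NO
The largest n with C(n, 5) < 10077696 is n = 67 (where E[X] = 67067/69984 ≈ 0.95832). Hence R_6(5) > 67, i.e. R_6(5) ≥ 68.

Largest n = 67; hence R_6(5) > 67.


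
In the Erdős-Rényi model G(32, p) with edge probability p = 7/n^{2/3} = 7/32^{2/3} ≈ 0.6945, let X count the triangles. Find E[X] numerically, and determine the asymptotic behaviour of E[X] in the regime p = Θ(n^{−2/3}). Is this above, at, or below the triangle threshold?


Number of potential triangles: C(32, 3) = 4960.
Each occurs with probability p³ ≈ (0.6945)³ ≈ 3.349609e-01.
By linearity: E[X] = C(32, 3)·p³ ≈ 4960 · 3.349609e-01 ≈ 1661.4063.
Since α = 2/3 < 1, p = c/n^{2/3} ≫ 1/n is above the triangle threshold p ~ 1/n. Asymptotically E[X] ~ (c³/6)·n^{3(1−α)} = (7³/6)·n^{1} → ∞; triangles are abundant w.h.p.

E[X] ≈ 1661.4063; in regime p = Θ(1/n^{2/3}) E[X] diverges (above the triangle threshold p ~ 1/n).


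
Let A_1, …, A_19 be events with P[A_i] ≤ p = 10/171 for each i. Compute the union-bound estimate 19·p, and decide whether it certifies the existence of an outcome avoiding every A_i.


Union bound: P[∪_{i=1}^{19} A_i] ≤ Σ_i P[A_i] ≤ 19·p = 19·(10/171) = 10/9.
Numerically: 10/9 ≈ 1.111.
Is 10/9 < 1? NO.
Since the bound 10/9 is ≥ 1, the union bound is uninformative here; it does NOT by itself certify existence.

19·p = 10/9 ≈ 1.111; existence NOT certified by the union bound.


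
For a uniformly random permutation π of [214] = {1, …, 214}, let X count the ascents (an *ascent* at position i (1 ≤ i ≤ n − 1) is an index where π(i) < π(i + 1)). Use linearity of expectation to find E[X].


Write X = Σ X_I over i = 1, …, 213, with X_I the indicator of one ascent.
There are 213 indicators.
For each fixed i, the pair (π(i), π(i+1)) is a uniformly random ordered pair of distinct values from {1, …, 214}; by symmetry P[π(i) < π(i+1)] = 1/2.
By linearity: E[X] = 213 · (1/2) = (214 − 1) · (1/2) = 213/2 ≈ 106.50000.

E[X] = 213/2 = 106.50000.


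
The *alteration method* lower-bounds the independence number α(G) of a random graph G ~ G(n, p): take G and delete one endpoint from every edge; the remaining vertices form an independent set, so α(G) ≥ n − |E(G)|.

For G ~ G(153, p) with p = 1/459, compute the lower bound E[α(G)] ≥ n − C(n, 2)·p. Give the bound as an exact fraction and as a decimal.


E[|E(G)|] = C(153, 2)·p = 11628 · (1/459) = 76/3.
E[α(G)] ≥ n − E[|E(G)|] = 153 − 76/3 = 383/3.
Numerically: ≈ 127.6667.
(This is only a lower bound; the true E[α(G)] may be larger.)

E[α(G)] ≥ 383/3 ≈ 127.6667.


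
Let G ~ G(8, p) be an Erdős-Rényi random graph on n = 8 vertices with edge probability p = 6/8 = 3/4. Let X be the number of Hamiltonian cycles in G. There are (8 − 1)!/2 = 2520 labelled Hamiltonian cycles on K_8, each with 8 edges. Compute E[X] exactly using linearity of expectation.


K_8 has (8 − 1)!/2 = 2520 labelled Hamiltonian cycles.
For each such Hamiltonian cycle H, let X_H = 1 if all 8 edges of H are present in G. Then P[X_H = 1] = p^{8} = (3/4)^{8} = 6561/65536.
By linearity of expectation: E[X] = Σ_H E[X_H] = 2520 · p^{8} = 2520 · 6561/65536 = 2066715/8192.
Numerically: E[X] ≈ 252.28.

E[X] = 2520 · (3/4)^{8} = 2066715/8192 ≈ 252.28.


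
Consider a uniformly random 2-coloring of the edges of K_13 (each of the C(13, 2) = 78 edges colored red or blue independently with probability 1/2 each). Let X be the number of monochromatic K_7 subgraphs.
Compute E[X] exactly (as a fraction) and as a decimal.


Let X = Σ_S X_S over the C(13, 7) = 1716 subsets S of size 7, where X_S = 1 if the K_7 on S is monochromatic.
For a fixed S, the K_7 on S has C(7, 2) = 21 edges. P[all 21 edges red] = (1/2)^21, and likewise for blue, so P[monochromatic] = 2·(1/2)^21 = 2^{1 − 21} = 1/1048576.
Summing: E[X] = C(13, 7) · 2^{1 − 21} = 1716 · 1/1048576 = 429/262144.
Numerically: E[X] ≈ 0.0016.

E[X] = C(13,7)·2^(1−C(7,2)) = 429/262144 ≈ 0.0016.


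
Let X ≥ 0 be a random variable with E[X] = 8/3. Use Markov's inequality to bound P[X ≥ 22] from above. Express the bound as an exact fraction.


μ = E[X] = 8/3, a = 22.
Markov: P[X ≥ 22] ≤ μ/a = (8/3)/22 = 4/33.
Numerically: ≈ 0.121.
(Since a = 22 > μ = 2.667, the bound 4/33 is < 1 and informative.)

P[X ≥ 22] ≤ 4/33 ≈ 0.121.


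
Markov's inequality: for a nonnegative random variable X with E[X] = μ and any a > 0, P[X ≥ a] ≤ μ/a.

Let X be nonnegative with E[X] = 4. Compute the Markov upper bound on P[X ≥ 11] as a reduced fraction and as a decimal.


μ = E[X] = 4, a = 11.
Markov: P[X ≥ 11] ≤ μ/a = (4)/11 = 4/11.
Numerically: ≈ 0.36364.
(Since a = 11 > μ = 4.00000, the bound 4/11 is < 1 and informative.)

P[X ≥ 11] ≤ 4/11 ≈ 0.36364.


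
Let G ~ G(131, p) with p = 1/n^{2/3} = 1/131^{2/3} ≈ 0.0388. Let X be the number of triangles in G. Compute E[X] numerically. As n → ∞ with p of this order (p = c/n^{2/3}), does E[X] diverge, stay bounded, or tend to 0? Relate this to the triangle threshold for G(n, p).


Number of potential triangles: C(131, 3) = 366145.
Each occurs with probability p³ ≈ (0.0388)³ ≈ 5.82717e-05.
By linearity: E[X] = C(131, 3)·p³ ≈ 366145 · 5.82717e-05 ≈ 21.336.
Since α = 2/3 < 1, p = c/n^{2/3} ≫ 1/n is above the triangle threshold p ~ 1/n. Asymptotically E[X] ~ (c³/6)·n^{3(1−α)} = (1³/6)·n^{1} → ∞; triangles are abundant w.h.p.

E[X] ≈ 21.336; in regime p = Θ(1/n^{2/3}) E[X] diverges (above the triangle threshold p ~ 1/n).


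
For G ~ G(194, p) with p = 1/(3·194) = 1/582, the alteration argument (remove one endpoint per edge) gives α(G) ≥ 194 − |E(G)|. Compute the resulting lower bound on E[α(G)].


E[|E(G)|] = C(194, 2)·p = 18721 · (1/582) = 193/6.
E[α(G)] ≥ n − E[|E(G)|] = 194 − 193/6 = 971/6.
Numerically: ≈ 161.83333.
(This is only a lower bound; the true E[α(G)] may be larger.)

E[α(G)] ≥ 971/6 ≈ 161.83333.


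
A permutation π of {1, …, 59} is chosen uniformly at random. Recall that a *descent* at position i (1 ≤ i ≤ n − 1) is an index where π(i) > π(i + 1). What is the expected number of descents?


Write X = Σ X_I over i = 1, …, 58, with X_I the indicator of one descent.
There are 58 indicators.
For each fixed i, the pair (π(i), π(i+1)) is a uniformly random ordered pair of distinct values from {1, …, 59}; by symmetry P[π(i) > π(i+1)] = 1/2.
By linearity: E[X] = 58 · (1/2) = (59 − 1) · (1/2) = 29 ≈ 29.000000.

E[X] = 29 = 29.000000.


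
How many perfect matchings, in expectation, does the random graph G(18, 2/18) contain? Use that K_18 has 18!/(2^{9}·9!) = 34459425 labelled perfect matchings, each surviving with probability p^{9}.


K_18 has 18!/(2^{9}·9!) = 34459425 labelled perfect matchings.
For each such perfect matching H, let X_H = 1 if all 9 edges of H are present in G. Then P[X_H = 1] = p^{9} = (1/9)^{9} = 1/387420489.
By linearity: E[X] = Σ_H E[X_H] = 34459425 · p^{9} = 34459425 · 1/387420489 = 425425/4782969.
Numerically: E[X] ≈ 0.088946.

E[X] = 34459425 · (1/9)^{9} = 425425/4782969 ≈ 0.088946.


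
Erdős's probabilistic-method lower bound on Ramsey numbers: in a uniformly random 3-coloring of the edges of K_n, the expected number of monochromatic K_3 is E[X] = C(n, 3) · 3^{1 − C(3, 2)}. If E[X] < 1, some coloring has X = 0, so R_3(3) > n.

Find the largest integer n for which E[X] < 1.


We need C(n, 3) · 3^{1 − 3} < 1, i.e. C(n, 3) < 3^{3 − 1} = 9.
Check values of n near the boundary:
  n = 3: C(3, 3) = 1; 1 < 9? YES
  n = 4: C(4, 3) = 4; 4 < 9? YES
  n = 5: C(5, 3) = 10; 10 < 9? NO
  n = 6: C(6, 3) = 20; 20 < 9? NO
The largest n with C(n, 3) < 9 is n = 4 (where E[X] = 4/9 ≈ 0.444). Hence R_3(3) > 4, i.e. R_3(3) ≥ 5.

Largest n = 4; hence R_3(3) > 4.


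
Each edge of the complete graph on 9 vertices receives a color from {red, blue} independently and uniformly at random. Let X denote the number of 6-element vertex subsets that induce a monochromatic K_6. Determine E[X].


Let X = Σ_S X_S over the C(9, 6) = 84 subsets S of size 6, where X_S = 1 if the K_6 on S is monochromatic.
For a fixed S, the K_6 on S has C(6, 2) = 15 edges. P[all 15 edges red] = (1/2)^15, and likewise for blue, so P[monochromatic] = 2·(1/2)^15 = 2^{1 − 15} = 1/16384.
By linearity: E[X] = C(9, 6) · 2^{1 − 15} = 84 · 1/16384 = 21/4096.
Numerically: E[X] ≈ 0.0051.

E[X] = C(9,6)·2^(1−C(6,2)) = 21/4096 ≈ 0.0051.


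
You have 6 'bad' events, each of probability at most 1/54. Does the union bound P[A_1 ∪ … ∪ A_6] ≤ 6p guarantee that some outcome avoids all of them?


Union bound: P[∪_{i=1}^{6} A_i] ≤ Σ_i P[A_i] ≤ 6·p = 6·(1/54) = 1/9.
Numerically: 1/9 ≈ 0.111111.
Is 1/9 < 1? YES.
Since P[∪ A_i] ≤ 1/9 < 1, the complement has P[∩ A_i^c] ≥ 1 − 1/9 = 8/9 > 0, so some outcome avoids every A_i.

6·p = 1/9 ≈ 0.111111; existence CERTIFIED by the union bound.


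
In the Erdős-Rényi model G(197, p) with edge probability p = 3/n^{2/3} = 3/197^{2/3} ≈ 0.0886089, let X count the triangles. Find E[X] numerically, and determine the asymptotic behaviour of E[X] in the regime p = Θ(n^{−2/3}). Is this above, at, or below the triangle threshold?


Number of potential triangles: C(197, 3) = 1254890.
Each occurs with probability p³ ≈ (0.0886089)³ ≈ 6.95714911e-04.
By linearity: E[X] = C(197, 3)·p³ ≈ 1254890 · 6.95714911e-04 ≈ 873.045685.
Since α = 2/3 < 1, p = c/n^{2/3} ≫ 1/n is above the triangle threshold p ~ 1/n. Asymptotically E[X] ~ (c³/6)·n^{3(1−α)} = (3³/6)·n^{1} → ∞; triangles are abundant w.h.p.

E[X] ≈ 873.045685; in regime p = Θ(1/n^{2/3}) E[X] diverges (above the triangle threshold p ~ 1/n).


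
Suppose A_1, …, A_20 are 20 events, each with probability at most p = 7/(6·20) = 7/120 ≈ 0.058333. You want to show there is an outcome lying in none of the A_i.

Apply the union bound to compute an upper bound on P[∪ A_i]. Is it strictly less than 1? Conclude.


Union bound: P[∪_{i=1}^{20} A_i] ≤ Σ_i P[A_i] ≤ 20·p = 20·(7/120) = 7/6.
Numerically: 7/6 ≈ 1.166667.
Is 7/6 < 1? NO.
Since the bound 7/6 is ≥ 1, the union bound is uninformative here; it does NOT by itself certify existence.

20·p = 7/6 ≈ 1.166667; existence NOT certified by the union bound.


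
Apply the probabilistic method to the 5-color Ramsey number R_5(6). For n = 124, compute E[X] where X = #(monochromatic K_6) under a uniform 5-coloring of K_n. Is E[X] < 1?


E[X] = C(124, 6) · 5^{1 − 15} = 4465475476 · 5^{−14} = 4465475476/6103515625.
As a reduced fraction: E[X] = 4465475476/6103515625 ≈ 0.7316.
Is E[X] < 1? YES.
Since E[X] < 1, there exists a 5-coloring of K_{124} with no monochromatic K_6; hence R_5(6) > 124.

E[X] = 4465475476/6103515625 ≈ 0.7316; E[X] < 1, so R_5(6) > 124.


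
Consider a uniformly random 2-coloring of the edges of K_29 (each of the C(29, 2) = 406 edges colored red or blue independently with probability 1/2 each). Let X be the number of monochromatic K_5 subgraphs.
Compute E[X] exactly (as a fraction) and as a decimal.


Let X = Σ_S X_S over the C(29, 5) = 118755 subsets S of size 5, where X_S = 1 if the K_5 on S is monochromatic.
For a fixed S, the K_5 on S has C(5, 2) = 10 edges. P[all 10 edges red] = (1/2)^10, and likewise for blue, so P[monochromatic] = 2·(1/2)^10 = 2^{1 − 10} = 1/512.
By linearity: E[X] = C(29, 5) · 2^{1 − 10} = 118755 · 1/512 = 118755/512.
Numerically: E[X] ≈ 231.943.

E[X] = C(29,5)·2^(1−C(5,2)) = 118755/512 ≈ 231.943.


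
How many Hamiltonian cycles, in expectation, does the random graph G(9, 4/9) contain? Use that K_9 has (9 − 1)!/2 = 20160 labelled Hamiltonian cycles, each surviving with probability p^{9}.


K_9 has (9 − 1)!/2 = 20160 labelled Hamiltonian cycles.
For each such Hamiltonian cycle H, let X_H = 1 if all 9 edges of H are present in G. Then P[X_H = 1] = p^{9} = (4/9)^{9} = 262144/387420489.
By linearity of expectation: E[X] = Σ_H E[X_H] = 20160 · p^{9} = 20160 · 262144/387420489 = 587202560/43046721.
Numerically: E[X] ≈ 13.64.

E[X] = 20160 · (4/9)^{9} = 587202560/43046721 ≈ 13.64.


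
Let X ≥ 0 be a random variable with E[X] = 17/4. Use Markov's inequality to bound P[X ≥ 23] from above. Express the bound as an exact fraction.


μ = E[X] = 17/4, a = 23.
Markov: P[X ≥ 23] ≤ μ/a = (17/4)/23 = 17/92.
Numerically: ≈ 0.18478.
(Since a = 23 > μ = 4.25000, the bound 17/92 is < 1 and informative.)

P[X ≥ 23] ≤ 17/92 ≈ 0.18478.


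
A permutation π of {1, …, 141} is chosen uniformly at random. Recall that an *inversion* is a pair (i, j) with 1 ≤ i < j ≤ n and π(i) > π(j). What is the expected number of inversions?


Write X = Σ X_I over the C(141, 2) = 9870 pairs i < j, with X_I the indicator of one inversion.
There are 9870 indicators.
For each fixed pair i < j, the values π(i) and π(j) are two distinct elements of {1, …, 141} in uniformly random order; by symmetry P[π(i) > π(j)] = 1/2.
By linearity: E[X] = 9870 · (1/2) = C(141, 2) · (1/2) = 9870/2 = 4935 ≈ 4935.000000.

E[X] = 4935 = 4935.000000.


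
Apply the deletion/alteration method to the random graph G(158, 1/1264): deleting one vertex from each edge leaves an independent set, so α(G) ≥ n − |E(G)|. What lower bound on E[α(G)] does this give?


E[|E(G)|] = C(158, 2)·p = 12403 · (1/1264) = 157/16.
E[α(G)] ≥ n − E[|E(G)|] = 158 − 157/16 = 2371/16.
Numerically: ≈ 148.18750.
(This is only a lower bound; the true E[α(G)] may be larger.)

E[α(G)] ≥ 2371/16 ≈ 148.18750.


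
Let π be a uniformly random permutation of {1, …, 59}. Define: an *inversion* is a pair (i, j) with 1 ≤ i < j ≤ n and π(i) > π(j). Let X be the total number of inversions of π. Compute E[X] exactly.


Write X = Σ X_I over the C(59, 2) = 1711 pairs i < j, with X_I the indicator of one inversion.
There are 1711 indicators.
For each fixed pair i < j, the values π(i) and π(j) are two distinct elements of {1, …, 59} in uniformly random order; by symmetry P[π(i) > π(j)] = 1/2.
By linearity: E[X] = 1711 · (1/2) = C(59, 2) · (1/2) = 1711/2 = 1711/2 ≈ 855.500.

E[X] = 1711/2 = 855.500.
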